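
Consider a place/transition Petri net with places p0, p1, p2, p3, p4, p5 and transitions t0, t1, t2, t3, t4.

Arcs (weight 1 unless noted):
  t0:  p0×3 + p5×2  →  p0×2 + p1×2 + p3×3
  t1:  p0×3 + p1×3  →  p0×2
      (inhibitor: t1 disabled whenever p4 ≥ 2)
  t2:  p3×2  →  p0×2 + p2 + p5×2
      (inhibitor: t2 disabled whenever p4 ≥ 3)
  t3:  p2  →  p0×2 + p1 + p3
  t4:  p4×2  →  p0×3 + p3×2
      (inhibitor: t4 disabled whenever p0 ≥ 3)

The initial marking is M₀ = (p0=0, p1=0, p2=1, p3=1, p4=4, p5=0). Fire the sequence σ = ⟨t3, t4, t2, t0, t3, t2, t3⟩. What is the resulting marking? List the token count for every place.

(p0=12, p1=5, p2=0, p3=5, p4=2, p5=2)

step 1: fire t3:  (p0=0, p1=0, p2=1, p3=1, p4=4, p5=0) → (p0=2, p1=1, p2=0, p3=2, p4=4, p5=0)
step 2: fire t4:  (p0=2, p1=1, p2=0, p3=2, p4=4, p5=0) → (p0=5, p1=1, p2=0, p3=4, p4=2, p5=0)
step 3: fire t2:  (p0=5, p1=1, p2=0, p3=4, p4=2, p5=0) → (p0=7, p1=1, p2=1, p3=2, p4=2, p5=2)
step 4: fire t0:  (p0=7, p1=1, p2=1, p3=2, p4=2, p5=2) → (p0=6, p1=3, p2=1, p3=5, p4=2, p5=0)
step 5: fire t3:  (p0=6, p1=3, p2=1, p3=5, p4=2, p5=0) → (p0=8, p1=4, p2=0, p3=6, p4=2, p5=0)
step 6: fire t2:  (p0=8, p1=4, p2=0, p3=6, p4=2, p5=0) → (p0=10, p1=4, p2=1, p3=4, p4=2, p5=2)
step 7: fire t3:  (p0=10, p1=4, p2=1, p3=4, p4=2, p5=2) → (p0=12, p1=5, p2=0, p3=5, p4=2, p5=2)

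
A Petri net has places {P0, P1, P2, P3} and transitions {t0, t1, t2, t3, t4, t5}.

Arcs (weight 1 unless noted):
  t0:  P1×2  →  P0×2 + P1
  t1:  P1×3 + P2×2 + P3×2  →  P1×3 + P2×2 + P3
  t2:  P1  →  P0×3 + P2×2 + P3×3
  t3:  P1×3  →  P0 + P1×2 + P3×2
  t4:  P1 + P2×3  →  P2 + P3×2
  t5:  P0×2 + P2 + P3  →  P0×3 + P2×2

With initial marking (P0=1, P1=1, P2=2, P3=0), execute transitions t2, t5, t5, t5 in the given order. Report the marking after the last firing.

(P0=7, P1=0, P2=7, P3=0)

step 1: fire t2:  (P0=1, P1=1, P2=2, P3=0) → (P0=4, P1=0, P2=4, P3=3)
step 2: fire t5:  (P0=4, P1=0, P2=4, P3=3) → (P0=5, P1=0, P2=5, P3=2)
step 3: fire t5:  (P0=5, P1=0, P2=5, P3=2) → (P0=6, P1=0, P2=6, P3=1)
step 4: fire t5:  (P0=6, P1=0, P2=6, P3=1) → (P0=7, P1=0, P2=7, P3=0)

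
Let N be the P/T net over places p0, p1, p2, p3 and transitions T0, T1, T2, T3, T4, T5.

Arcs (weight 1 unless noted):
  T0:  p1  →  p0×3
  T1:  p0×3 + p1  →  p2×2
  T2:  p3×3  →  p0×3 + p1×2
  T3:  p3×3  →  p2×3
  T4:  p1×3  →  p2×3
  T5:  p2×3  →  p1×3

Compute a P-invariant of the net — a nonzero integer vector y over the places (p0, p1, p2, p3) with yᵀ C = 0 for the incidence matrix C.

Incidence matrix C (rows=places, cols=transitions):
       T0   T1   T2   T3   T4   T5
   p0   3   -3    3    0    0    0
   p1  -1   -1    2    0   -3    3
   p2   0    2    0    3    3   -3
   p3   0    0   -3   -3    0    0

Candidate y = [1, 3, 3, 3]; check y·C column-wise:
  col T0: 1·3 + 3·-1 + 3·0 + 3·0 = 0
  col T1: 1·-3 + 3·-1 + 3·2 + 3·0 = 0
  col T2: 1·3 + 3·2 + 3·0 + 3·-3 = 0
  col T3: 1·0 + 3·0 + 3·3 + 3·-3 = 0
  col T4: 1·0 + 3·-3 + 3·3 + 3·0 = 0
  col T5: 1·0 + 3·3 + 3·-3 + 3·0 = 0

y = (p0:1, p1:3, p2:3, p3:3)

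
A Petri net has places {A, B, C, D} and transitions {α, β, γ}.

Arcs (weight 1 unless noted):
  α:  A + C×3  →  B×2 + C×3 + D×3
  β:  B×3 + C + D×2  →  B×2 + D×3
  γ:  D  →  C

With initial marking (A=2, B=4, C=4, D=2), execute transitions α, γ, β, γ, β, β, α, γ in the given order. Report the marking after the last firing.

(A=0, B=5, C=4, D=8)

step 1: fire α:  (A=2, B=4, C=4, D=2) → (A=1, B=6, C=4, D=5)
step 2: fire γ:  (A=1, B=6, C=4, D=5) → (A=1, B=6, C=5, D=4)
step 3: fire β:  (A=1, B=6, C=5, D=4) → (A=1, B=5, C=4, D=5)
step 4: fire γ:  (A=1, B=5, C=4, D=5) → (A=1, B=5, C=5, D=4)
step 5: fire β:  (A=1, B=5, C=5, D=4) → (A=1, B=4, C=4, D=5)
step 6: fire β:  (A=1, B=4, C=4, D=5) → (A=1, B=3, C=3, D=6)
step 7: fire α:  (A=1, B=3, C=3, D=6) → (A=0, B=5, C=3, D=9)
step 8: fire γ:  (A=0, B=5, C=3, D=9) → (A=0, B=5, C=4, D=8)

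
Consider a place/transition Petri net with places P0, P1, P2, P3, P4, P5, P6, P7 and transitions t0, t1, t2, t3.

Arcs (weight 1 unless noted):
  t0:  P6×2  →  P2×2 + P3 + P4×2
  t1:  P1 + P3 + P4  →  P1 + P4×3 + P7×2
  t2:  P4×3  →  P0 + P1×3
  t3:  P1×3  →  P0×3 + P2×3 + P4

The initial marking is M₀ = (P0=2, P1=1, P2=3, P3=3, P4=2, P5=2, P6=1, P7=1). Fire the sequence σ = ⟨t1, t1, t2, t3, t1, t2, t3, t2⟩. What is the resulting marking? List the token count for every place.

step 1: fire t1:  (P0=2, P1=1, P2=3, P3=3, P4=2, P5=2, P6=1, P7=1) → (P0=2, P1=1, P2=3, P3=2, P4=4, P5=2, P6=1, P7=3)
step 2: fire t1:  (P0=2, P1=1, P2=3, P3=2, P4=4, P5=2, P6=1, P7=3) → (P0=2, P1=1, P2=3, P3=1, P4=6, P5=2, P6=1, P7=5)
step 3: fire t2:  (P0=2, P1=1, P2=3, P3=1, P4=6, P5=2, P6=1, P7=5) → (P0=3, P1=4, P2=3, P3=1, P4=3, P5=2, P6=1, P7=5)
step 4: fire t3:  (P0=3, P1=4, P2=3, P3=1, P4=3, P5=2, P6=1, P7=5) → (P0=6, P1=1, P2=6, P3=1, P4=4, P5=2, P6=1, P7=5)
step 5: fire t1:  (P0=6, P1=1, P2=6, P3=1, P4=4, P5=2, P6=1, P7=5) → (P0=6, P1=1, P2=6, P3=0, P4=6, P5=2, P6=1, P7=7)
step 6: fire t2:  (P0=6, P1=1, P2=6, P3=0, P4=6, P5=2, P6=1, P7=7) → (P0=7, P1=4, P2=6, P3=0, P4=3, P5=2, P6=1, P7=7)
step 7: fire t3:  (P0=7, P1=4, P2=6, P3=0, P4=3, P5=2, P6=1, P7=7) → (P0=10, P1=1, P2=9, P3=0, P4=4, P5=2, P6=1, P7=7)
step 8: fire t2:  (P0=10, P1=1, P2=9, P3=0, P4=4, P5=2, P6=1, P7=7) → (P0=11, P1=4, P2=9, P3=0, P4=1, P5=2, P6=1, P7=7)

(P0=11, P1=4, P2=9, P3=0, P4=1, P5=2, P6=1, P7=7)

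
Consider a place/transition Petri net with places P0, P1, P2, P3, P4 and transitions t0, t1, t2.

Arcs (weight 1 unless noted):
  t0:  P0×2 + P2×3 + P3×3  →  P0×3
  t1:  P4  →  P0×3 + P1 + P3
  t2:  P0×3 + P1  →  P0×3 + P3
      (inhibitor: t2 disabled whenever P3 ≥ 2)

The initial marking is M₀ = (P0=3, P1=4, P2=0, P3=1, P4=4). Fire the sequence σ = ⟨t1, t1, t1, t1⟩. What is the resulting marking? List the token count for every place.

(P0=15, P1=8, P2=0, P3=5, P4=0)

step 1: fire t1:  (P0=3, P1=4, P2=0, P3=1, P4=4) → (P0=6, P1=5, P2=0, P3=2, P4=3)
step 2: fire t1:  (P0=6, P1=5, P2=0, P3=2, P4=3) → (P0=9, P1=6, P2=0, P3=3, P4=2)
step 3: fire t1:  (P0=9, P1=6, P2=0, P3=3, P4=2) → (P0=12, P1=7, P2=0, P3=4, P4=1)
step 4: fire t1:  (P0=12, P1=7, P2=0, P3=4, P4=1) → (P0=15, P1=8, P2=0, P3=5, P4=0)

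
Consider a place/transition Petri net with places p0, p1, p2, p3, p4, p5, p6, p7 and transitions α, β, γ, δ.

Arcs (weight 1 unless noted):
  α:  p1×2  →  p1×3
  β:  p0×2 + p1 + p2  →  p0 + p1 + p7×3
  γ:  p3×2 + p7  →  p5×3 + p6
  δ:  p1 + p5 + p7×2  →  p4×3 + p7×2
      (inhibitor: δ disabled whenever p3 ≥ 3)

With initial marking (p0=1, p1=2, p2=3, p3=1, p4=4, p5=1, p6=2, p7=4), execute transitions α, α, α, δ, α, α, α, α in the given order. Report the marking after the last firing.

step 1: fire α:  (p0=1, p1=2, p2=3, p3=1, p4=4, p5=1, p6=2, p7=4) → (p0=1, p1=3, p2=3, p3=1, p4=4, p5=1, p6=2, p7=4)
step 2: fire α:  (p0=1, p1=3, p2=3, p3=1, p4=4, p5=1, p6=2, p7=4) → (p0=1, p1=4, p2=3, p3=1, p4=4, p5=1, p6=2, p7=4)
step 3: fire α:  (p0=1, p1=4, p2=3, p3=1, p4=4, p5=1, p6=2, p7=4) → (p0=1, p1=5, p2=3, p3=1, p4=4, p5=1, p6=2, p7=4)
step 4: fire δ:  (p0=1, p1=5, p2=3, p3=1, p4=4, p5=1, p6=2, p7=4) → (p0=1, p1=4, p2=3, p3=1, p4=7, p5=0, p6=2, p7=4)
step 5: fire α:  (p0=1, p1=4, p2=3, p3=1, p4=7, p5=0, p6=2, p7=4) → (p0=1, p1=5, p2=3, p3=1, p4=7, p5=0, p6=2, p7=4)
step 6: fire α:  (p0=1, p1=5, p2=3, p3=1, p4=7, p5=0, p6=2, p7=4) → (p0=1, p1=6, p2=3, p3=1, p4=7, p5=0, p6=2, p7=4)
step 7: fire α:  (p0=1, p1=6, p2=3, p3=1, p4=7, p5=0, p6=2, p7=4) → (p0=1, p1=7, p2=3, p3=1, p4=7, p5=0, p6=2, p7=4)
step 8: fire α:  (p0=1, p1=7, p2=3, p3=1, p4=7, p5=0, p6=2, p7=4) → (p0=1, p1=8, p2=3, p3=1, p4=7, p5=0, p6=2, p7=4)

(p0=1, p1=8, p2=3, p3=1, p4=7, p5=0, p6=2, p7=4)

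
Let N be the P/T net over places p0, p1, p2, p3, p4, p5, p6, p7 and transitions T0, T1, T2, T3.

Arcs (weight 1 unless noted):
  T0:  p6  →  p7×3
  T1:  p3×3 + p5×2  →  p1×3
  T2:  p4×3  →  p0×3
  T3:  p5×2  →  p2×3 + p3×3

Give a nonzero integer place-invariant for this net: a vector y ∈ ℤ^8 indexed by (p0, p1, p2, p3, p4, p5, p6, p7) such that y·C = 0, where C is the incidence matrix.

Incidence matrix C (rows=places, cols=transitions):
       T0   T1   T2   T3
   p0   0    0    3    0
   p1   0    3    0    0
   p2   0    0    0    3
   p3   0   -3    0    3
   p4   0    0   -3    0
   p5   0   -2    0   -2
   p6  -1    0    0    0
   p7   3    0    0    0

Candidate y = [0, 1, -1, 1, 0, 0, 0, 0]; check y·C column-wise:
  col T0: 1·0 + -1·0 + 1·0 + 0·-1 + 0·3 = 0
  col T1: 1·3 + -1·0 + 1·-3 + 0·-2 = 0
  col T2: 0·3 + 1·0 + -1·0 + 1·0 + 0·-3 = 0
  col T3: 1·0 + -1·3 + 1·3 + 0·-2 = 0

y = (p0:0, p1:1, p2:-1, p3:1, p4:0, p5:0, p6:0, p7:0)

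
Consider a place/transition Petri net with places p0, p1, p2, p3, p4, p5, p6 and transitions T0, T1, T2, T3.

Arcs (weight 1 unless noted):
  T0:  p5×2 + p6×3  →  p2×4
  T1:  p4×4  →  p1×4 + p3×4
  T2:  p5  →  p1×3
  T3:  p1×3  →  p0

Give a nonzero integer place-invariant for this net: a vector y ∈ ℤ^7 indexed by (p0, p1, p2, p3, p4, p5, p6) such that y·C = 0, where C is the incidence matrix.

Incidence matrix C (rows=places, cols=transitions):
       T0   T1   T2   T3
   p0   0    0    0    1
   p1   0    4    3   -3
   p2   4    0    0    0
   p3   0    4    0    0
   p4   0   -4    0    0
   p5  -2    0   -1    0
   p6  -3    0    0    0

Candidate y = [0, 0, 0, 1, 1, 0, 0]; check y·C column-wise:
  col T0: 0·4 + 1·0 + 1·0 + 0·-2 + 0·-3 = 0
  col T1: 0·4 + 1·4 + 1·-4 = 0
  col T2: 0·3 + 1·0 + 1·0 + 0·-1 = 0
  col T3: 0·1 + 0·-3 + 1·0 + 1·0 = 0

y = (p0:0, p1:0, p2:0, p3:1, p4:1, p5:0, p6:0)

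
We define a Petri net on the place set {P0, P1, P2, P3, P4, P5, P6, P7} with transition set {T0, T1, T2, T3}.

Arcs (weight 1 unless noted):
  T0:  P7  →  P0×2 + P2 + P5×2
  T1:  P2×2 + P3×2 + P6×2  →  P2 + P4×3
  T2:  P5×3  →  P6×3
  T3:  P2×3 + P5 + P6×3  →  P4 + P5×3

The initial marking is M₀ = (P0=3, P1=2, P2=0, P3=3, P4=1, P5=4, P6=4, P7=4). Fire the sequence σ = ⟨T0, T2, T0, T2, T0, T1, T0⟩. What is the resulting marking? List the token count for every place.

step 1: fire T0:  (P0=3, P1=2, P2=0, P3=3, P4=1, P5=4, P6=4, P7=4) → (P0=5, P1=2, P2=1, P3=3, P4=1, P5=6, P6=4, P7=3)
step 2: fire T2:  (P0=5, P1=2, P2=1, P3=3, P4=1, P5=6, P6=4, P7=3) → (P0=5, P1=2, P2=1, P3=3, P4=1, P5=3, P6=7, P7=3)
step 3: fire T0:  (P0=5, P1=2, P2=1, P3=3, P4=1, P5=3, P6=7, P7=3) → (P0=7, P1=2, P2=2, P3=3, P4=1, P5=5, P6=7, P7=2)
step 4: fire T2:  (P0=7, P1=2, P2=2, P3=3, P4=1, P5=5, P6=7, P7=2) → (P0=7, P1=2, P2=2, P3=3, P4=1, P5=2, P6=10, P7=2)
step 5: fire T0:  (P0=7, P1=2, P2=2, P3=3, P4=1, P5=2, P6=10, P7=2) → (P0=9, P1=2, P2=3, P3=3, P4=1, P5=4, P6=10, P7=1)
step 6: fire T1:  (P0=9, P1=2, P2=3, P3=3, P4=1, P5=4, P6=10, P7=1) → (P0=9, P1=2, P2=2, P3=1, P4=4, P5=4, P6=8, P7=1)
step 7: fire T0:  (P0=9, P1=2, P2=2, P3=1, P4=4, P5=4, P6=8, P7=1) → (P0=11, P1=2, P2=3, P3=1, P4=4, P5=6, P6=8, P7=0)

(P0=11, P1=2, P2=3, P3=1, P4=4, P5=6, P6=8, P7=0)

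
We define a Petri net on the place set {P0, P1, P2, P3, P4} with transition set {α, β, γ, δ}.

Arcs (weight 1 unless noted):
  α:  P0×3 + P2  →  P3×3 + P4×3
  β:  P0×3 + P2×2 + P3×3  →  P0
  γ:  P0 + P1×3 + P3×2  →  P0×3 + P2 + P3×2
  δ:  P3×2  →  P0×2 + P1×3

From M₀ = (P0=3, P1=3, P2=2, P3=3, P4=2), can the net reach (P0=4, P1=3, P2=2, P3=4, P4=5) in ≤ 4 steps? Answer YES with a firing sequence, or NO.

YES — reachable via ⟨α, δ, γ⟩ (3 firings)

step 1: fire α:  (P0=3, P1=3, P2=2, P3=3, P4=2) → (P0=0, P1=3, P2=1, P3=6, P4=5)
step 2: fire δ:  (P0=0, P1=3, P2=1, P3=6, P4=5) → (P0=2, P1=6, P2=1, P3=4, P4=5)
step 3: fire γ:  (P0=2, P1=6, P2=1, P3=4, P4=5) → (P0=4, P1=3, P2=2, P3=4, P4=5)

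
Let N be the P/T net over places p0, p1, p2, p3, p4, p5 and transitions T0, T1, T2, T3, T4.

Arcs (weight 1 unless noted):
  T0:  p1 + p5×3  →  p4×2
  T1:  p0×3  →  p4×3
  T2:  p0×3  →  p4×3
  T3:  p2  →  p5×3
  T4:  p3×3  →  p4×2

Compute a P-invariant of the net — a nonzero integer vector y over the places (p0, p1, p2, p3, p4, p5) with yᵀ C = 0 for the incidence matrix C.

Incidence matrix C (rows=places, cols=transitions):
       T0   T1   T2   T3   T4
   p0   0   -3   -3    0    0
   p1  -1    0    0    0    0
   p2   0    0    0   -1    0
   p3   0    0    0    0   -3
   p4   2    3    3    0    2
   p5  -3    0    0    3    0

Candidate y = [3, 6, 0, 2, 3, 0]; check y·C column-wise:
  col T0: 3·0 + 6·-1 + 2·0 + 3·2 + 0·-3 = 0
  col T1: 3·-3 + 6·0 + 2·0 + 3·3 = 0
  col T2: 3·-3 + 6·0 + 2·0 + 3·3 = 0
  col T3: 3·0 + 6·0 + 0·-1 + 2·0 + 3·0 + 0·3 = 0
  col T4: 3·0 + 6·0 + 2·-3 + 3·2 = 0

y = (p0:3, p1:6, p2:0, p3:2, p4:3, p5:0)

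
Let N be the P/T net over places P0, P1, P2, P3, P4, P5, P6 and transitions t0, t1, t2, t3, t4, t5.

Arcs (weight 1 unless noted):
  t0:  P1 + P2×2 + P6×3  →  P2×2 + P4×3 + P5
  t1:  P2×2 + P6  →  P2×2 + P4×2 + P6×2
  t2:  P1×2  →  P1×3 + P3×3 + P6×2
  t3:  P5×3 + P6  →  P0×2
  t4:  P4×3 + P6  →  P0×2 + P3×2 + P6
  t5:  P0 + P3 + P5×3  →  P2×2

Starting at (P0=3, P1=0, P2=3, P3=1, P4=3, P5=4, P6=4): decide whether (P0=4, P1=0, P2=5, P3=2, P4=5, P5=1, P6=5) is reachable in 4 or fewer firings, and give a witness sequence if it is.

depth 0: 1 marking
depth 1: 5 markings reached so far
depth 2: 11 markings reached so far
depth 3: 17 markings reached so far
depth 4: 24 markings reached so far
target is not among the 24 markings reachable within 4 steps

NO — not reachable within 4 firings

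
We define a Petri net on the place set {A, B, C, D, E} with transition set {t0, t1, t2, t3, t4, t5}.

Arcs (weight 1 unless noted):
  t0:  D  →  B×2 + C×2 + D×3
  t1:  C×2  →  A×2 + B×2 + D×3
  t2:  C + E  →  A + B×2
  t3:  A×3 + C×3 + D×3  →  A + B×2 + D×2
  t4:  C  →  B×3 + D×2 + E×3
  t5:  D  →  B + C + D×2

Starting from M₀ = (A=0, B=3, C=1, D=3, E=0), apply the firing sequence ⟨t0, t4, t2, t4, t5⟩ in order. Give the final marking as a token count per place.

step 1: fire t0:  (A=0, B=3, C=1, D=3, E=0) → (A=0, B=5, C=3, D=5, E=0)
step 2: fire t4:  (A=0, B=5, C=3, D=5, E=0) → (A=0, B=8, C=2, D=7, E=3)
step 3: fire t2:  (A=0, B=8, C=2, D=7, E=3) → (A=1, B=10, C=1, D=7, E=2)
step 4: fire t4:  (A=1, B=10, C=1, D=7, E=2) → (A=1, B=13, C=0, D=9, E=5)
step 5: fire t5:  (A=1, B=13, C=0, D=9, E=5) → (A=1, B=14, C=1, D=10, E=5)

(A=1, B=14, C=1, D=10, E=5)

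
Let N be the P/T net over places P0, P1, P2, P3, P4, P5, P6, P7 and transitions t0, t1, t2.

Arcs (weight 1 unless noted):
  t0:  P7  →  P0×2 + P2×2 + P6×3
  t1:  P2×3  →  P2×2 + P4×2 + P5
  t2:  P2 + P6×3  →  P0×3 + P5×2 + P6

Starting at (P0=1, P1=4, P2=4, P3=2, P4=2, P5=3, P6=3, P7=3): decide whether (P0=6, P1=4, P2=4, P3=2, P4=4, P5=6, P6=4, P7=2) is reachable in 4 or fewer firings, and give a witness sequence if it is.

YES — reachable via ⟨t0, t1, t2⟩ (3 firings)

step 1: fire t0:  (P0=1, P1=4, P2=4, P3=2, P4=2, P5=3, P6=3, P7=3) → (P0=3, P1=4, P2=6, P3=2, P4=2, P5=3, P6=6, P7=2)
step 2: fire t1:  (P0=3, P1=4, P2=6, P3=2, P4=2, P5=3, P6=6, P7=2) → (P0=3, P1=4, P2=5, P3=2, P4=4, P5=4, P6=6, P7=2)
step 3: fire t2:  (P0=3, P1=4, P2=5, P3=2, P4=4, P5=4, P6=6, P7=2) → (P0=6, P1=4, P2=4, P3=2, P4=4, P5=6, P6=4, P7=2)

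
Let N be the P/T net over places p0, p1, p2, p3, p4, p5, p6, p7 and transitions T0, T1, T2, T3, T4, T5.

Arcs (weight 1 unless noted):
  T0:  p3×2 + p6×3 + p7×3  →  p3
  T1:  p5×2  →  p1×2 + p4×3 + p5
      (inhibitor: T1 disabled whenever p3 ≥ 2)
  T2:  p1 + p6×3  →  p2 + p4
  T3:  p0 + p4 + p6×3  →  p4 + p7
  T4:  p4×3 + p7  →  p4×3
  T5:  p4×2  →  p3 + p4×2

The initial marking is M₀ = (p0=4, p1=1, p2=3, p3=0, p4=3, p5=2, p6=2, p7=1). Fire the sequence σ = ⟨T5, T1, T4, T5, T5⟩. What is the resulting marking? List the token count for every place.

(p0=4, p1=3, p2=3, p3=3, p4=6, p5=1, p6=2, p7=0)

step 1: fire T5:  (p0=4, p1=1, p2=3, p3=0, p4=3, p5=2, p6=2, p7=1) → (p0=4, p1=1, p2=3, p3=1, p4=3, p5=2, p6=2, p7=1)
step 2: fire T1:  (p0=4, p1=1, p2=3, p3=1, p4=3, p5=2, p6=2, p7=1) → (p0=4, p1=3, p2=3, p3=1, p4=6, p5=1, p6=2, p7=1)
step 3: fire T4:  (p0=4, p1=3, p2=3, p3=1, p4=6, p5=1, p6=2, p7=1) → (p0=4, p1=3, p2=3, p3=1, p4=6, p5=1, p6=2, p7=0)
step 4: fire T5:  (p0=4, p1=3, p2=3, p3=1, p4=6, p5=1, p6=2, p7=0) → (p0=4, p1=3, p2=3, p3=2, p4=6, p5=1, p6=2, p7=0)
step 5: fire T5:  (p0=4, p1=3, p2=3, p3=2, p4=6, p5=1, p6=2, p7=0) → (p0=4, p1=3, p2=3, p3=3, p4=6, p5=1, p6=2, p7=0)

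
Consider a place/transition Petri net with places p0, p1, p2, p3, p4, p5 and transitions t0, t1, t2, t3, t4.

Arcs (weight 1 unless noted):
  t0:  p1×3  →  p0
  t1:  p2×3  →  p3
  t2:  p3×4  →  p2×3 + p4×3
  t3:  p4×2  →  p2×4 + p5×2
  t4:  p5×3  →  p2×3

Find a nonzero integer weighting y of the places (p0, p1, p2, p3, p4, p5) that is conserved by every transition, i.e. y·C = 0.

Incidence matrix C (rows=places, cols=transitions):
       t0   t1   t2   t3   t4
   p0   1    0    0    0    0
   p1  -3    0    0    0    0
   p2   0   -3    3    4    3
   p3   0    1   -4    0    0
   p4   0    0    3   -2    0
   p5   0    0    0    2   -3

Candidate y = [3, 1, 0, 0, 0, 0]; check y·C column-wise:
  col t0: 3·1 + 1·-3 = 0
  col t1: 3·0 + 1·0 + 0·-3 + 0·1 = 0
  col t2: 3·0 + 1·0 + 0·3 + 0·-4 + 0·3 = 0
  col t3: 3·0 + 1·0 + 0·4 + 0·-2 + 0·2 = 0
  col t4: 3·0 + 1·0 + 0·3 + 0·-3 = 0

y = (p0:3, p1:1, p2:0, p3:0, p4:0, p5:0)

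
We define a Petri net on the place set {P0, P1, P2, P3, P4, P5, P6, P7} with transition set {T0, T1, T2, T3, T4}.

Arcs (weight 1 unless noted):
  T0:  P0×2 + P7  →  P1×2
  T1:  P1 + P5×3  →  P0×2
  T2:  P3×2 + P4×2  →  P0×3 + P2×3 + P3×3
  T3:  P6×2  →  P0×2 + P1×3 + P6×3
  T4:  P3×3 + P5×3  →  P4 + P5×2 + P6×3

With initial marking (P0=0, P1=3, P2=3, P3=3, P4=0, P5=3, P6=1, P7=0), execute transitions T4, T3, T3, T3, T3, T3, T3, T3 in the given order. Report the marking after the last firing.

(P0=14, P1=24, P2=3, P3=0, P4=1, P5=2, P6=11, P7=0)

step 1: fire T4:  (P0=0, P1=3, P2=3, P3=3, P4=0, P5=3, P6=1, P7=0) → (P0=0, P1=3, P2=3, P3=0, P4=1, P5=2, P6=4, P7=0)
step 2: fire T3:  (P0=0, P1=3, P2=3, P3=0, P4=1, P5=2, P6=4, P7=0) → (P0=2, P1=6, P2=3, P3=0, P4=1, P5=2, P6=5, P7=0)
step 3: fire T3:  (P0=2, P1=6, P2=3, P3=0, P4=1, P5=2, P6=5, P7=0) → (P0=4, P1=9, P2=3, P3=0, P4=1, P5=2, P6=6, P7=0)
step 4: fire T3:  (P0=4, P1=9, P2=3, P3=0, P4=1, P5=2, P6=6, P7=0) → (P0=6, P1=12, P2=3, P3=0, P4=1, P5=2, P6=7, P7=0)
step 5: fire T3:  (P0=6, P1=12, P2=3, P3=0, P4=1, P5=2, P6=7, P7=0) → (P0=8, P1=15, P2=3, P3=0, P4=1, P5=2, P6=8, P7=0)
step 6: fire T3:  (P0=8, P1=15, P2=3, P3=0, P4=1, P5=2, P6=8, P7=0) → (P0=10, P1=18, P2=3, P3=0, P4=1, P5=2, P6=9, P7=0)
step 7: fire T3:  (P0=10, P1=18, P2=3, P3=0, P4=1, P5=2, P6=9, P7=0) → (P0=12, P1=21, P2=3, P3=0, P4=1, P5=2, P6=10, P7=0)
step 8: fire T3:  (P0=12, P1=21, P2=3, P3=0, P4=1, P5=2, P6=10, P7=0) → (P0=14, P1=24, P2=3, P3=0, P4=1, P5=2, P6=11, P7=0)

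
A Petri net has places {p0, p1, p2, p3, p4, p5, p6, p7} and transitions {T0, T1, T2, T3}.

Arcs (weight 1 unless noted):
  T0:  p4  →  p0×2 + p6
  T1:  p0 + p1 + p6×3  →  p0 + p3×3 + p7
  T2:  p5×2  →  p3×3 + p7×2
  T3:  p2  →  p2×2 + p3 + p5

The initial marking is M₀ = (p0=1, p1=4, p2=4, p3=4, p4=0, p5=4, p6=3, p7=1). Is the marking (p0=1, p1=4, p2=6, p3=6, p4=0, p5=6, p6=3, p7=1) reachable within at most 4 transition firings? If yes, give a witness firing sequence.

YES — reachable via ⟨T3, T3⟩ (2 firings)

step 1: fire T3:  (p0=1, p1=4, p2=4, p3=4, p4=0, p5=4, p6=3, p7=1) → (p0=1, p1=4, p2=5, p3=5, p4=0, p5=5, p6=3, p7=1)
step 2: fire T3:  (p0=1, p1=4, p2=5, p3=5, p4=0, p5=5, p6=3, p7=1) → (p0=1, p1=4, p2=6, p3=6, p4=0, p5=6, p6=3, p7=1)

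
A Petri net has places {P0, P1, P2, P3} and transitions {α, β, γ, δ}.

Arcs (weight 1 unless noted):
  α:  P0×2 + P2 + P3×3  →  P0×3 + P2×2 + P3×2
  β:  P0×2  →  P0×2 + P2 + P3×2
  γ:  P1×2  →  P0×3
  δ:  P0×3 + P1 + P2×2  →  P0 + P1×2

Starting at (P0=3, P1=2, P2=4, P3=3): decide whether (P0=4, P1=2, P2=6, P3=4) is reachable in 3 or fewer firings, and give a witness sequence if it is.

step 1: fire α:  (P0=3, P1=2, P2=4, P3=3) → (P0=4, P1=2, P2=5, P3=2)
step 2: fire β:  (P0=4, P1=2, P2=5, P3=2) → (P0=4, P1=2, P2=6, P3=4)

YES — reachable via ⟨α, β⟩ (2 firings)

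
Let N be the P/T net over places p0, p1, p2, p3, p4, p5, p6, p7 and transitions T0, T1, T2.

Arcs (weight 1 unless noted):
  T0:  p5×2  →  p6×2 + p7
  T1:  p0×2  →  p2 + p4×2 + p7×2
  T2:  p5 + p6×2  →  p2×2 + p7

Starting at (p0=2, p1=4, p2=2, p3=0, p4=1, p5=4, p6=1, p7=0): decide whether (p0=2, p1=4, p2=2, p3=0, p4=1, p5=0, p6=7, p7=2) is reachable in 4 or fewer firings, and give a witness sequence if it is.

NO — not reachable within 4 firings

depth 0: 1 marking
depth 1: 3 markings reached so far
depth 2: 6 markings reached so far
depth 3: 8 markings reached so far
depth 4: 8 markings reached so far
(frontier empty at depth 4; search complete)
target is not among the 8 markings reachable within 4 steps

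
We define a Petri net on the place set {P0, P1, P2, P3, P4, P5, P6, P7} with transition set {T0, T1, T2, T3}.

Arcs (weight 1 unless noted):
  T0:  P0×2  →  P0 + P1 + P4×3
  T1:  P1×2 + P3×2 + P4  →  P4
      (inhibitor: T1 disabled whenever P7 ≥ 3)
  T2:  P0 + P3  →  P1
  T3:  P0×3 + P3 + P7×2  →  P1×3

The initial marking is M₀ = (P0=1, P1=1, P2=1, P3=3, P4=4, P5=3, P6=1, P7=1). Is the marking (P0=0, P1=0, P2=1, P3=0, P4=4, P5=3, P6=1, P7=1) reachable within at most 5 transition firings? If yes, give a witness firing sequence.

step 1: fire T2:  (P0=1, P1=1, P2=1, P3=3, P4=4, P5=3, P6=1, P7=1) → (P0=0, P1=2, P2=1, P3=2, P4=4, P5=3, P6=1, P7=1)
step 2: fire T1:  (P0=0, P1=2, P2=1, P3=2, P4=4, P5=3, P6=1, P7=1) → (P0=0, P1=0, P2=1, P3=0, P4=4, P5=3, P6=1, P7=1)

YES — reachable via ⟨T2, T1⟩ (2 firings)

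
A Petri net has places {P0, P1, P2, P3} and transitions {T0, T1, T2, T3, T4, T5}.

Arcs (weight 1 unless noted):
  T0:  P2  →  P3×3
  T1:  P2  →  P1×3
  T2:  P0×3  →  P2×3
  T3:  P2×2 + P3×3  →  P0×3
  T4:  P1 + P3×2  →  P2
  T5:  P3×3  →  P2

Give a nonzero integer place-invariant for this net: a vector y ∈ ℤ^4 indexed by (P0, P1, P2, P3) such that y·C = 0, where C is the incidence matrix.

y = (P0:3, P1:1, P2:3, P3:1)

Incidence matrix C (rows=places, cols=transitions):
       T0   T1   T2   T3   T4   T5
   P0   0    0   -3    3    0    0
   P1   0    3    0    0   -1    0
   P2  -1   -1    3   -2    1    1
   P3   3    0    0   -3   -2   -3

Candidate y = [3, 1, 3, 1]; check y·C column-wise:
  col T0: 3·0 + 1·0 + 3·-1 + 1·3 = 0
  col T1: 3·0 + 1·3 + 3·-1 + 1·0 = 0
  col T2: 3·-3 + 1·0 + 3·3 + 1·0 = 0
  col T3: 3·3 + 1·0 + 3·-2 + 1·-3 = 0
  col T4: 3·0 + 1·-1 + 3·1 + 1·-2 = 0
  col T5: 3·0 + 1·0 + 3·1 + 1·-3 = 0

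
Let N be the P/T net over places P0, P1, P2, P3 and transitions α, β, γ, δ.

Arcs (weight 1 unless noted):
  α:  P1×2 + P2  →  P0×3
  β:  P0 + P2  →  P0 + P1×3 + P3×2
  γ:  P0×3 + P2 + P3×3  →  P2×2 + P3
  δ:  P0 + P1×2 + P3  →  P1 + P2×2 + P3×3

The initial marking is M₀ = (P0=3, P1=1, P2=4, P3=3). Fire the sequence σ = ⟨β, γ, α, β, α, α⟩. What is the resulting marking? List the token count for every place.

(P0=9, P1=1, P2=0, P3=5)

step 1: fire β:  (P0=3, P1=1, P2=4, P3=3) → (P0=3, P1=4, P2=3, P3=5)
step 2: fire γ:  (P0=3, P1=4, P2=3, P3=5) → (P0=0, P1=4, P2=4, P3=3)
step 3: fire α:  (P0=0, P1=4, P2=4, P3=3) → (P0=3, P1=2, P2=3, P3=3)
step 4: fire β:  (P0=3, P1=2, P2=3, P3=3) → (P0=3, P1=5, P2=2, P3=5)
step 5: fire α:  (P0=3, P1=5, P2=2, P3=5) → (P0=6, P1=3, P2=1, P3=5)
step 6: fire α:  (P0=6, P1=3, P2=1, P3=5) → (P0=9, P1=1, P2=0, P3=5)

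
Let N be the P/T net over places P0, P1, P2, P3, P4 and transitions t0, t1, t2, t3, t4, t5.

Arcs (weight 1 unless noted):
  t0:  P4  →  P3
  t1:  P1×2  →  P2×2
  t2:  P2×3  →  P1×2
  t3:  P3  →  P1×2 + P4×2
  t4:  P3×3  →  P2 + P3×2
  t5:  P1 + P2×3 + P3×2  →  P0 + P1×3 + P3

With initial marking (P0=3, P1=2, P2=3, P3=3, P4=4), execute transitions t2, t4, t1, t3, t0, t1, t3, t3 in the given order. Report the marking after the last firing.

(P0=3, P1=6, P2=5, P3=0, P4=9)

step 1: fire t2:  (P0=3, P1=2, P2=3, P3=3, P4=4) → (P0=3, P1=4, P2=0, P3=3, P4=4)
step 2: fire t4:  (P0=3, P1=4, P2=0, P3=3, P4=4) → (P0=3, P1=4, P2=1, P3=2, P4=4)
step 3: fire t1:  (P0=3, P1=4, P2=1, P3=2, P4=4) → (P0=3, P1=2, P2=3, P3=2, P4=4)
step 4: fire t3:  (P0=3, P1=2, P2=3, P3=2, P4=4) → (P0=3, P1=4, P2=3, P3=1, P4=6)
step 5: fire t0:  (P0=3, P1=4, P2=3, P3=1, P4=6) → (P0=3, P1=4, P2=3, P3=2, P4=5)
step 6: fire t1:  (P0=3, P1=4, P2=3, P3=2, P4=5) → (P0=3, P1=2, P2=5, P3=2, P4=5)
step 7: fire t3:  (P0=3, P1=2, P2=5, P3=2, P4=5) → (P0=3, P1=4, P2=5, P3=1, P4=7)
step 8: fire t3:  (P0=3, P1=4, P2=5, P3=1, P4=7) → (P0=3, P1=6, P2=5, P3=0, P4=9)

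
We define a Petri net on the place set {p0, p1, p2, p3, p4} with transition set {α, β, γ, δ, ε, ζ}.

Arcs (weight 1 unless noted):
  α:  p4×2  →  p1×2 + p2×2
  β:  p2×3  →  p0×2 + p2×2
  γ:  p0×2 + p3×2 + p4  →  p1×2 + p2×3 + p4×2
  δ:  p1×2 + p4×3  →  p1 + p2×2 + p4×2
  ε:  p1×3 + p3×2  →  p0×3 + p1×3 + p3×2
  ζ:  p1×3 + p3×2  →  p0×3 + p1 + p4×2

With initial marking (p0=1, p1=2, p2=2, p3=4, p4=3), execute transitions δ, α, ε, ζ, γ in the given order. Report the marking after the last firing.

(p0=5, p1=3, p2=9, p3=0, p4=3)

step 1: fire δ:  (p0=1, p1=2, p2=2, p3=4, p4=3) → (p0=1, p1=1, p2=4, p3=4, p4=2)
step 2: fire α:  (p0=1, p1=1, p2=4, p3=4, p4=2) → (p0=1, p1=3, p2=6, p3=4, p4=0)
step 3: fire ε:  (p0=1, p1=3, p2=6, p3=4, p4=0) → (p0=4, p1=3, p2=6, p3=4, p4=0)
step 4: fire ζ:  (p0=4, p1=3, p2=6, p3=4, p4=0) → (p0=7, p1=1, p2=6, p3=2, p4=2)
step 5: fire γ:  (p0=7, p1=1, p2=6, p3=2, p4=2) → (p0=5, p1=3, p2=9, p3=0, p4=3)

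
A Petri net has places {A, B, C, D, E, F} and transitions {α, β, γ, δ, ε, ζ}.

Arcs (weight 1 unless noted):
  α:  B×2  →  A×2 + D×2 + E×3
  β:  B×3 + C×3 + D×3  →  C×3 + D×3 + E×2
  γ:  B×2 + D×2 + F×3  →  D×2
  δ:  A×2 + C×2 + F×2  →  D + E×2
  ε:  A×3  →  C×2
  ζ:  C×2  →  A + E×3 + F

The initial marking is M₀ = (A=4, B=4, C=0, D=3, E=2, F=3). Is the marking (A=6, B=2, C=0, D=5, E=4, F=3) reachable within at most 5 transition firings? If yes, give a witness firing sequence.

NO — not reachable within 5 firings

depth 0: 1 marking
depth 1: 4 markings reached so far
depth 2: 9 markings reached so far
depth 3: 15 markings reached so far
depth 4: 21 markings reached so far
depth 5: 25 markings reached so far
target is not among the 25 markings reachable within 5 steps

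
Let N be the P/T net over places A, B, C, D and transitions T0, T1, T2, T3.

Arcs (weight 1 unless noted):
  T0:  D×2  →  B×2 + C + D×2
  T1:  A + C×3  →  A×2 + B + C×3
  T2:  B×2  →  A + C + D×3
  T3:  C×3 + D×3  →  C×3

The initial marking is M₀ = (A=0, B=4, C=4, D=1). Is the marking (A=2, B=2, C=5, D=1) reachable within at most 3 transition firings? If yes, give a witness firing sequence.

NO — not reachable within 3 firings

depth 0: 1 marking
depth 1: 2 markings reached so far
depth 2: 6 markings reached so far
depth 3: 14 markings reached so far
target is not among the 14 markings reachable within 3 steps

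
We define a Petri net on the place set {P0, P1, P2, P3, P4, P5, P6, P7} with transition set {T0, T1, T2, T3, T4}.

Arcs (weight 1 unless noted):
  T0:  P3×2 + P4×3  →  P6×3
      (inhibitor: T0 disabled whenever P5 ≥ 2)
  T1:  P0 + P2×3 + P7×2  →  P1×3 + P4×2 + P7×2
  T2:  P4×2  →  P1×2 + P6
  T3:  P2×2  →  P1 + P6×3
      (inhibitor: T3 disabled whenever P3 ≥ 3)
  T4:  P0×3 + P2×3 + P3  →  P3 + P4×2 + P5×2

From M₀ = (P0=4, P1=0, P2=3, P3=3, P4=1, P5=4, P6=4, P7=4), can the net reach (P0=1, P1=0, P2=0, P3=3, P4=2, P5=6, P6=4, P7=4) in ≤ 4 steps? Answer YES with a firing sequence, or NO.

depth 0: 1 marking
depth 1: 3 markings reached so far
depth 2: 5 markings reached so far
depth 3: 5 markings reached so far
(frontier empty at depth 3; search complete)
target is not among the 5 markings reachable within 4 steps

NO — not reachable within 4 firings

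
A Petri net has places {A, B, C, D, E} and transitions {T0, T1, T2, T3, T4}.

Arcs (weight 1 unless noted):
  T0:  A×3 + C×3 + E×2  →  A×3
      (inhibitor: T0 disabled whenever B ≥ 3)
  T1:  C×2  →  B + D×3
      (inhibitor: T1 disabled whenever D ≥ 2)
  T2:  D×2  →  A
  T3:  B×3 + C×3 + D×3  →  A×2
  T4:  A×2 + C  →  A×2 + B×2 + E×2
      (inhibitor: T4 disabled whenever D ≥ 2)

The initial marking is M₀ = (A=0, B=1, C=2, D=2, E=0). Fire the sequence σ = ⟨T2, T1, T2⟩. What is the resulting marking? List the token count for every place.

step 1: fire T2:  (A=0, B=1, C=2, D=2, E=0) → (A=1, B=1, C=2, D=0, E=0)
step 2: fire T1:  (A=1, B=1, C=2, D=0, E=0) → (A=1, B=2, C=0, D=3, E=0)
step 3: fire T2:  (A=1, B=2, C=0, D=3, E=0) → (A=2, B=2, C=0, D=1, E=0)

(A=2, B=2, C=0, D=1, E=0)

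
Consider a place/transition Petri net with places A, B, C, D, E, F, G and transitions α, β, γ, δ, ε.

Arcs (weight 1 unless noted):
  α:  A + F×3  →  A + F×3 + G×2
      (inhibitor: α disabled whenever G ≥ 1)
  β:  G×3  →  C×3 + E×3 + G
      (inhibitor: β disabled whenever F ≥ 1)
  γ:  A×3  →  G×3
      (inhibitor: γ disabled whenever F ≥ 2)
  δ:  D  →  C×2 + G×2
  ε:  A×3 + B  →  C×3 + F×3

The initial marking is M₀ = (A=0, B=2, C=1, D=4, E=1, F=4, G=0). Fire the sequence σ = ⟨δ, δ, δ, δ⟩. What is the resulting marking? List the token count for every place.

(A=0, B=2, C=9, D=0, E=1, F=4, G=8)

step 1: fire δ:  (A=0, B=2, C=1, D=4, E=1, F=4, G=0) → (A=0, B=2, C=3, D=3, E=1, F=4, G=2)
step 2: fire δ:  (A=0, B=2, C=3, D=3, E=1, F=4, G=2) → (A=0, B=2, C=5, D=2, E=1, F=4, G=4)
step 3: fire δ:  (A=0, B=2, C=5, D=2, E=1, F=4, G=4) → (A=0, B=2, C=7, D=1, E=1, F=4, G=6)
step 4: fire δ:  (A=0, B=2, C=7, D=1, E=1, F=4, G=6) → (A=0, B=2, C=9, D=0, E=1, F=4, G=8)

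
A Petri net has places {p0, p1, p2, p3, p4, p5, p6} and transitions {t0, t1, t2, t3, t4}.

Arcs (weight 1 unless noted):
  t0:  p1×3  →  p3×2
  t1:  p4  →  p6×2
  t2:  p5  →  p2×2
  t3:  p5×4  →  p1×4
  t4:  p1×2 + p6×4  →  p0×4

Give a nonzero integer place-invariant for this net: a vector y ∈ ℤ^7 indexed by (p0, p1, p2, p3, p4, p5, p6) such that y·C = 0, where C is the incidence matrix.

Incidence matrix C (rows=places, cols=transitions):
       t0   t1   t2   t3   t4
   p0   0    0    0    0    4
   p1  -3    0    0    4   -2
   p2   0    0    2    0    0
   p3   2    0    0    0    0
   p4   0   -1    0    0    0
   p5   0    0   -1   -4    0
   p6   0    2    0    0   -4

Candidate y = [1, 2, 1, 3, 0, 2, 0]; check y·C column-wise:
  col t0: 1·0 + 2·-3 + 1·0 + 3·2 + 2·0 = 0
  col t1: 1·0 + 2·0 + 1·0 + 3·0 + 0·-1 + 2·0 + 0·2 = 0
  col t2: 1·0 + 2·0 + 1·2 + 3·0 + 2·-1 = 0
  col t3: 1·0 + 2·4 + 1·0 + 3·0 + 2·-4 = 0
  col t4: 1·4 + 2·-2 + 1·0 + 3·0 + 2·0 + 0·-4 = 0

y = (p0:1, p1:2, p2:1, p3:3, p4:0, p5:2, p6:0)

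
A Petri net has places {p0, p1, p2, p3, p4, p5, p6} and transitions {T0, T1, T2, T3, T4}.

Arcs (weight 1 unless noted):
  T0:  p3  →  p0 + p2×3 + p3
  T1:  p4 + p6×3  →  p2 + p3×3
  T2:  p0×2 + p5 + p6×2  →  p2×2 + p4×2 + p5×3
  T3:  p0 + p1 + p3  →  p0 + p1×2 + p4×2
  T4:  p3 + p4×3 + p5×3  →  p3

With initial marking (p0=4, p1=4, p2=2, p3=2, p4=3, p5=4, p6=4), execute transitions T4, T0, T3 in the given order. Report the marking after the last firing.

step 1: fire T4:  (p0=4, p1=4, p2=2, p3=2, p4=3, p5=4, p6=4) → (p0=4, p1=4, p2=2, p3=2, p4=0, p5=1, p6=4)
step 2: fire T0:  (p0=4, p1=4, p2=2, p3=2, p4=0, p5=1, p6=4) → (p0=5, p1=4, p2=5, p3=2, p4=0, p5=1, p6=4)
step 3: fire T3:  (p0=5, p1=4, p2=5, p3=2, p4=0, p5=1, p6=4) → (p0=5, p1=5, p2=5, p3=1, p4=2, p5=1, p6=4)

(p0=5, p1=5, p2=5, p3=1, p4=2, p5=1, p6=4)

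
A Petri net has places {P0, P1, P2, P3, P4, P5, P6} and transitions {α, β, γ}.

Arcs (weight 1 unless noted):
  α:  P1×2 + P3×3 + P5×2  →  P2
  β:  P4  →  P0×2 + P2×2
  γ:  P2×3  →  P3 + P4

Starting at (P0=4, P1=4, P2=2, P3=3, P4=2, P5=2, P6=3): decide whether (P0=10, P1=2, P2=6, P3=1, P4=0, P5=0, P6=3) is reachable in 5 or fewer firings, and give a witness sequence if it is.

step 1: fire α:  (P0=4, P1=4, P2=2, P3=3, P4=2, P5=2, P6=3) → (P0=4, P1=2, P2=3, P3=0, P4=2, P5=0, P6=3)
step 2: fire β:  (P0=4, P1=2, P2=3, P3=0, P4=2, P5=0, P6=3) → (P0=6, P1=2, P2=5, P3=0, P4=1, P5=0, P6=3)
step 3: fire β:  (P0=6, P1=2, P2=5, P3=0, P4=1, P5=0, P6=3) → (P0=8, P1=2, P2=7, P3=0, P4=0, P5=0, P6=3)
step 4: fire γ:  (P0=8, P1=2, P2=7, P3=0, P4=0, P5=0, P6=3) → (P0=8, P1=2, P2=4, P3=1, P4=1, P5=0, P6=3)
step 5: fire β:  (P0=8, P1=2, P2=4, P3=1, P4=1, P5=0, P6=3) → (P0=10, P1=2, P2=6, P3=1, P4=0, P5=0, P6=3)

YES — reachable via ⟨α, β, β, γ, β⟩ (5 firings)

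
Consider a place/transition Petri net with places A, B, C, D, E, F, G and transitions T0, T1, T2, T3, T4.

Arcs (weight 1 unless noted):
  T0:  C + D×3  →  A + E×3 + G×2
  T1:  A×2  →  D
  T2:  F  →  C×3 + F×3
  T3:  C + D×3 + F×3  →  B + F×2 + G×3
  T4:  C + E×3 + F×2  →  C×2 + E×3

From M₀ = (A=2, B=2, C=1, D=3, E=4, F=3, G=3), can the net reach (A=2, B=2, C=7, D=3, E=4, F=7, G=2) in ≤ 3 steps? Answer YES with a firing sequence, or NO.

depth 0: 1 marking
depth 1: 6 markings reached so far
depth 2: 15 markings reached so far
depth 3: 27 markings reached so far
target is not among the 27 markings reachable within 3 steps

NO — not reachable within 3 firings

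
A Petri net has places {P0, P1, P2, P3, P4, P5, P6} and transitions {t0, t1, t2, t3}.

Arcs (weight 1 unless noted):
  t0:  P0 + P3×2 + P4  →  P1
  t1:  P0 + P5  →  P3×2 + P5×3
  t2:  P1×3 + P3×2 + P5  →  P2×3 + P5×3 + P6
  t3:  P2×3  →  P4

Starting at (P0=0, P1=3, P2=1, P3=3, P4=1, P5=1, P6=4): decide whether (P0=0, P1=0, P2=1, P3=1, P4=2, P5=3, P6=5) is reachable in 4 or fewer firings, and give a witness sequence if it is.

YES — reachable via ⟨t2, t3⟩ (2 firings)

step 1: fire t2:  (P0=0, P1=3, P2=1, P3=3, P4=1, P5=1, P6=4) → (P0=0, P1=0, P2=4, P3=1, P4=1, P5=3, P6=5)
step 2: fire t3:  (P0=0, P1=0, P2=4, P3=1, P4=1, P5=3, P6=5) → (P0=0, P1=0, P2=1, P3=1, P4=2, P5=3, P6=5)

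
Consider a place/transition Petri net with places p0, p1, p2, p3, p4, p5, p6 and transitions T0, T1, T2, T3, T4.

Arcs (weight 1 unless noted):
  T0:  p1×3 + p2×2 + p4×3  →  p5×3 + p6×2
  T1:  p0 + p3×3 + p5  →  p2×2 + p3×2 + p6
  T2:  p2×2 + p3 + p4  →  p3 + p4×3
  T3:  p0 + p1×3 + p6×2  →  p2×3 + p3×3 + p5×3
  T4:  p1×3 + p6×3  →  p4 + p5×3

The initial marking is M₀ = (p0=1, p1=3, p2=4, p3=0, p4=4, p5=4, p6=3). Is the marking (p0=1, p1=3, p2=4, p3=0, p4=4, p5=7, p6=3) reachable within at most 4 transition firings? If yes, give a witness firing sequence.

NO — not reachable within 4 firings

depth 0: 1 marking
depth 1: 4 markings reached so far
depth 2: 5 markings reached so far
depth 3: 6 markings reached so far
depth 4: 7 markings reached so far
target is not among the 7 markings reachable within 4 steps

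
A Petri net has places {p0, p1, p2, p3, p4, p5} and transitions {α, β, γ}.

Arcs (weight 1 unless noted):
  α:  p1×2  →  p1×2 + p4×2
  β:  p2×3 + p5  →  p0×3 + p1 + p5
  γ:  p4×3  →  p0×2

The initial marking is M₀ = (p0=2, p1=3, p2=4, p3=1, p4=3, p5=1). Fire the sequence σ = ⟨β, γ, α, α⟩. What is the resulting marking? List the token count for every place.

step 1: fire β:  (p0=2, p1=3, p2=4, p3=1, p4=3, p5=1) → (p0=5, p1=4, p2=1, p3=1, p4=3, p5=1)
step 2: fire γ:  (p0=5, p1=4, p2=1, p3=1, p4=3, p5=1) → (p0=7, p1=4, p2=1, p3=1, p4=0, p5=1)
step 3: fire α:  (p0=7, p1=4, p2=1, p3=1, p4=0, p5=1) → (p0=7, p1=4, p2=1, p3=1, p4=2, p5=1)
step 4: fire α:  (p0=7, p1=4, p2=1, p3=1, p4=2, p5=1) → (p0=7, p1=4, p2=1, p3=1, p4=4, p5=1)

(p0=7, p1=4, p2=1, p3=1, p4=4, p5=1)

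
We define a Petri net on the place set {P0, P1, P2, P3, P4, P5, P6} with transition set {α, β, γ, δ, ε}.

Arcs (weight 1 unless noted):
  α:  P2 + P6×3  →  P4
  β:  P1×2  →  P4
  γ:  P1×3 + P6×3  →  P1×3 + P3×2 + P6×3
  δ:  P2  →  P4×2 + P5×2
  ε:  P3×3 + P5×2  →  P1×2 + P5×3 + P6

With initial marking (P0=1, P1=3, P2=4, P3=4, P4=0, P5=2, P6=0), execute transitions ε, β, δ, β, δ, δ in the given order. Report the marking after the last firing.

step 1: fire ε:  (P0=1, P1=3, P2=4, P3=4, P4=0, P5=2, P6=0) → (P0=1, P1=5, P2=4, P3=1, P4=0, P5=3, P6=1)
step 2: fire β:  (P0=1, P1=5, P2=4, P3=1, P4=0, P5=3, P6=1) → (P0=1, P1=3, P2=4, P3=1, P4=1, P5=3, P6=1)
step 3: fire δ:  (P0=1, P1=3, P2=4, P3=1, P4=1, P5=3, P6=1) → (P0=1, P1=3, P2=3, P3=1, P4=3, P5=5, P6=1)
step 4: fire β:  (P0=1, P1=3, P2=3, P3=1, P4=3, P5=5, P6=1) → (P0=1, P1=1, P2=3, P3=1, P4=4, P5=5, P6=1)
step 5: fire δ:  (P0=1, P1=1, P2=3, P3=1, P4=4, P5=5, P6=1) → (P0=1, P1=1, P2=2, P3=1, P4=6, P5=7, P6=1)
step 6: fire δ:  (P0=1, P1=1, P2=2, P3=1, P4=6, P5=7, P6=1) → (P0=1, P1=1, P2=1, P3=1, P4=8, P5=9, P6=1)

(P0=1, P1=1, P2=1, P3=1, P4=8, P5=9, P6=1)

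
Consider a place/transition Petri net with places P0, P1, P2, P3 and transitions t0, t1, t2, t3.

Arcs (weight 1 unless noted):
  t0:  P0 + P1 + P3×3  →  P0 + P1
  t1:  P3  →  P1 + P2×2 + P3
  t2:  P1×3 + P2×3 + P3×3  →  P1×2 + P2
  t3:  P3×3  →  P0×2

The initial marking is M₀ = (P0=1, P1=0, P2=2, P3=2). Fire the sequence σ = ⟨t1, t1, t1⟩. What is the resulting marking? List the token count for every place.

(P0=1, P1=3, P2=8, P3=2)

step 1: fire t1:  (P0=1, P1=0, P2=2, P3=2) → (P0=1, P1=1, P2=4, P3=2)
step 2: fire t1:  (P0=1, P1=1, P2=4, P3=2) → (P0=1, P1=2, P2=6, P3=2)
step 3: fire t1:  (P0=1, P1=2, P2=6, P3=2) → (P0=1, P1=3, P2=8, P3=2)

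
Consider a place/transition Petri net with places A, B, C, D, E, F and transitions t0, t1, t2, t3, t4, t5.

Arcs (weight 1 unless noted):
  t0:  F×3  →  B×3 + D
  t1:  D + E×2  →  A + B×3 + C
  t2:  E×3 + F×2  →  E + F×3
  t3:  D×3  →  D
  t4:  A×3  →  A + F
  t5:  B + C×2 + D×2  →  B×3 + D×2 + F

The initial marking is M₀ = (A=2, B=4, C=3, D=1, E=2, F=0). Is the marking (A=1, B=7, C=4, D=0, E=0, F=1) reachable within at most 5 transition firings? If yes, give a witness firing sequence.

step 1: fire t1:  (A=2, B=4, C=3, D=1, E=2, F=0) → (A=3, B=7, C=4, D=0, E=0, F=0)
step 2: fire t4:  (A=3, B=7, C=4, D=0, E=0, F=0) → (A=1, B=7, C=4, D=0, E=0, F=1)

YES — reachable via ⟨t1, t4⟩ (2 firings)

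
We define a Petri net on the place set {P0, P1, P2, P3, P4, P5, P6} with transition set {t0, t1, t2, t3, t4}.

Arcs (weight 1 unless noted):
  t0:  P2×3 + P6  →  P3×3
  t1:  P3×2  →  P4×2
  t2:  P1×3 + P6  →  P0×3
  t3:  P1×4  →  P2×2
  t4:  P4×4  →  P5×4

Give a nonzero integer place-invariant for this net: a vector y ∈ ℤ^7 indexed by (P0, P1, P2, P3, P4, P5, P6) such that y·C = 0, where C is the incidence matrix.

y = (P0:1, P1:1, P2:2, P3:2, P4:2, P5:2, P6:0)

Incidence matrix C (rows=places, cols=transitions):
       t0   t1   t2   t3   t4
   P0   0    0    3    0    0
   P1   0    0   -3   -4    0
   P2  -3    0    0    2    0
   P3   3   -2    0    0    0
   P4   0    2    0    0   -4
   P5   0    0    0    0    4
   P6  -1    0   -1    0    0

Candidate y = [1, 1, 2, 2, 2, 2, 0]; check y·C column-wise:
  col t0: 1·0 + 1·0 + 2·-3 + 2·3 + 2·0 + 2·0 + 0·-1 = 0
  col t1: 1·0 + 1·0 + 2·0 + 2·-2 + 2·2 + 2·0 = 0
  col t2: 1·3 + 1·-3 + 2·0 + 2·0 + 2·0 + 2·0 + 0·-1 = 0
  col t3: 1·0 + 1·-4 + 2·2 + 2·0 + 2·0 + 2·0 = 0
  col t4: 1·0 + 1·0 + 2·0 + 2·0 + 2·-4 + 2·4 = 0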